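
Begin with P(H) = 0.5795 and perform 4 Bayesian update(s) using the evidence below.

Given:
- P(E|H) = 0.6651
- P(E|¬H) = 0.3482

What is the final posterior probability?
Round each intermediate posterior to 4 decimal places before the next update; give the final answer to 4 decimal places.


Sequential Bayesian updating:

Initial prior: P(H) = 0.5795

Update 1:
  P(E) = 0.6651 × 0.5795 + 0.3482 × 0.4205 = 0.38542545 + 0.14641810 = 0.53184355
  P(H|E) = 0.38542545 / 0.53184355 = 0.7247

Update 2:
  P(E) = 0.6651 × 0.7247 + 0.3482 × 0.2753 = 0.48199797 + 0.09585946 = 0.57785743
  P(H|E) = 0.48199797 / 0.57785743 = 0.8341

Update 3:
  P(E) = 0.6651 × 0.8341 + 0.3482 × 0.1659 = 0.55475991 + 0.05776638 = 0.61252629
  P(H|E) = 0.55475991 / 0.61252629 = 0.9057

Update 4:
  P(E) = 0.6651 × 0.9057 + 0.3482 × 0.0943 = 0.60238107 + 0.03283526 = 0.63521633
  P(H|E) = 0.60238107 / 0.63521633 = 0.9483

Final posterior: 0.9483


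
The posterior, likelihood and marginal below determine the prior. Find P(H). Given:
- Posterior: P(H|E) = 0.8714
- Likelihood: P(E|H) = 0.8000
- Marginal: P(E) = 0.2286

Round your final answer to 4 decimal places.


From Bayes' theorem: P(H|E) = P(E|H) × P(H) / P(E)

Rearranging for P(H):
P(H) = P(H|E) × P(E) / P(E|H)
     = 0.8714 × 0.2286 / 0.8000
     = 0.19920204 / 0.8000
     = 0.2490


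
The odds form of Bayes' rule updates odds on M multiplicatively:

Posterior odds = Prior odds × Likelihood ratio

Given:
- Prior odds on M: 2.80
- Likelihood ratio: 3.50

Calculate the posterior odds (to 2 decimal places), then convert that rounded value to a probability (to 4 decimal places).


Step 1: Calculate posterior odds
Posterior odds = Prior odds × LR
               = 2.80 × 3.50
               = 9.80

Step 2: Convert to probability
P(M|E) = Posterior odds / (1 + Posterior odds)
       = 9.80 / (1 + 9.80)
       = 9.80 / 10.80
       = 0.9074

The evidence increased P(M) from 0.7368 to 0.9074.


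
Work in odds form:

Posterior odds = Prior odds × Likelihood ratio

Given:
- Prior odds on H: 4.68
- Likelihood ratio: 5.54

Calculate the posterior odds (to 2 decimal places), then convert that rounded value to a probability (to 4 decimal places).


Step 1: Calculate posterior odds
Posterior odds = Prior odds × LR
               = 4.68 × 5.54
               = 25.93

Step 2: Convert to probability
P(H|E) = Posterior odds / (1 + Posterior odds)
       = 25.93 / (1 + 25.93)
       = 25.93 / 26.93
       = 0.9629

The evidence increased P(H) from 0.8239 to 0.9629.


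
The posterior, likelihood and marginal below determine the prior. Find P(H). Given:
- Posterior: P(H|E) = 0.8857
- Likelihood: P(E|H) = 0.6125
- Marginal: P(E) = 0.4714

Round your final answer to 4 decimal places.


From Bayes' theorem: P(H|E) = P(E|H) × P(H) / P(E)

Rearranging for P(H):
P(H) = P(H|E) × P(E) / P(E|H)
     = 0.8857 × 0.4714 / 0.6125
     = 0.41751898 / 0.6125
     = 0.6817


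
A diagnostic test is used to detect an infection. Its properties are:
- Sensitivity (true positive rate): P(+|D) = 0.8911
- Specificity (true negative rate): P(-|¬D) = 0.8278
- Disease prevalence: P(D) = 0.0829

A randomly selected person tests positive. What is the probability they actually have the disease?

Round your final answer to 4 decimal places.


Let D = has disease, + = positive test

Given:
- P(D) = 0.0829 (prevalence)
- P(+|D) = 0.8911 (sensitivity)
- P(-|¬D) = 0.8278 (specificity)
- P(+|¬D) = 0.1722 (false positive rate = 1 - specificity)

Step 1: Find P(+)
P(+) = P(+|D)P(D) + P(+|¬D)P(¬D)
     = 0.8911 × 0.0829 + 0.1722 × 0.9171
     = 0.07387219 + 0.15792462
     = 0.23179681

Step 2: Apply Bayes' theorem for P(D|+)
P(D|+) = P(+|D)P(D) / P(+)
       = 0.07387219 / 0.23179681
       = 0.3187


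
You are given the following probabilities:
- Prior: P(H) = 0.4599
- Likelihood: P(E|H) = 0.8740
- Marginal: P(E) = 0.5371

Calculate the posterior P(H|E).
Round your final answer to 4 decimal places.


Using Bayes' theorem:

P(H|E) = P(E|H) × P(H) / P(E)
       = 0.8740 × 0.4599 / 0.5371
       = 0.40195260 / 0.5371
       = 0.7484

The evidence strengthens our belief in H.
Prior: 0.4599 → Posterior: 0.7484


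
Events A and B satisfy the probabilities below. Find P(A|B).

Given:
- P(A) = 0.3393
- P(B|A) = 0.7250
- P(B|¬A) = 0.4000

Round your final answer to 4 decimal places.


Bayes' theorem: P(A|B) = P(B|A) × P(A) / P(B)

Step 1: Calculate P(B) using law of total probability
P(B) = P(B|A)P(A) + P(B|¬A)P(¬A)
     = 0.7250 × 0.3393 + 0.4000 × 0.6607
     = 0.24599250 + 0.26428000
     = 0.51027250

Step 2: Apply Bayes' theorem
P(A|B) = P(B|A) × P(A) / P(B)
       = 0.24599250 / 0.51027250
       = 0.4821


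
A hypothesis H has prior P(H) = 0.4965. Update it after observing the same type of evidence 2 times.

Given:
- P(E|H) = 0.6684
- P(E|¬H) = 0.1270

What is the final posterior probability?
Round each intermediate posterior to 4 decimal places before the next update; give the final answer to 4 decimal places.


Sequential Bayesian updating:

Initial prior: P(H) = 0.4965

Update 1:
  P(E) = 0.6684 × 0.4965 + 0.1270 × 0.5035 = 0.33186060 + 0.06394450 = 0.39580510
  P(H|E) = 0.33186060 / 0.39580510 = 0.8384

Update 2:
  P(E) = 0.6684 × 0.8384 + 0.1270 × 0.1616 = 0.56038656 + 0.02052320 = 0.58090976
  P(H|E) = 0.56038656 / 0.58090976 = 0.9647

Final posterior: 0.9647


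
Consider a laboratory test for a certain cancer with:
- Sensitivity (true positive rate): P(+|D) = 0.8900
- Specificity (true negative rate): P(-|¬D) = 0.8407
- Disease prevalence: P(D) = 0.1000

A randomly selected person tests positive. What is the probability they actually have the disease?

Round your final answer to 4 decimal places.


Let D = has disease, + = positive test

Given:
- P(D) = 0.1000 (prevalence)
- P(+|D) = 0.8900 (sensitivity)
- P(-|¬D) = 0.8407 (specificity)
- P(+|¬D) = 0.1593 (false positive rate = 1 - specificity)

Step 1: Find P(+)
P(+) = P(+|D)P(D) + P(+|¬D)P(¬D)
     = 0.8900 × 0.1000 + 0.1593 × 0.9000
     = 0.08900000 + 0.14337000
     = 0.23237000

Step 2: Apply Bayes' theorem for P(D|+)
P(D|+) = P(+|D)P(D) / P(+)
       = 0.08900000 / 0.23237000
       = 0.3830


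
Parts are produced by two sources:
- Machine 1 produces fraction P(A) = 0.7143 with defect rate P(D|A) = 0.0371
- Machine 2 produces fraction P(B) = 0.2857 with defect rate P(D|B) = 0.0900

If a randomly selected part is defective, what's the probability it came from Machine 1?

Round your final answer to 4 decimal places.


Let A = from Machine 1, D = defective

Given:
- P(A) = 0.7143, P(B) = 0.2857
- P(D|A) = 0.0371, P(D|B) = 0.0900

Step 1: Find P(D)
P(D) = P(D|A)P(A) + P(D|B)P(B)
     = 0.0371 × 0.7143 + 0.0900 × 0.2857
     = 0.02650053 + 0.02571300
     = 0.05221353

Step 2: Apply Bayes' theorem
P(A|D) = P(D|A)P(A) / P(D)
       = 0.02650053 / 0.05221353
       = 0.5075


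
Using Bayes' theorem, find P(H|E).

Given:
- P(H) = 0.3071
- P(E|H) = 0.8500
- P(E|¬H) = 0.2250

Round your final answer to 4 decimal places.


Bayes' theorem: P(H|E) = P(E|H) × P(H) / P(E)

Step 1: Calculate P(E) using law of total probability
P(E) = P(E|H)P(H) + P(E|¬H)P(¬H)
     = 0.8500 × 0.3071 + 0.2250 × 0.6929
     = 0.26103500 + 0.15590250
     = 0.41693750

Step 2: Apply Bayes' theorem
P(H|E) = P(E|H) × P(H) / P(E)
       = 0.26103500 / 0.41693750
       = 0.6261


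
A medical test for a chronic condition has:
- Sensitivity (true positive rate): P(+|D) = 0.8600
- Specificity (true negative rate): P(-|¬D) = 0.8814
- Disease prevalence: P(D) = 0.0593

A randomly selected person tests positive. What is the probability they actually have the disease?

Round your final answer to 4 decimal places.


Let D = has disease, + = positive test

Given:
- P(D) = 0.0593 (prevalence)
- P(+|D) = 0.8600 (sensitivity)
- P(-|¬D) = 0.8814 (specificity)
- P(+|¬D) = 0.1186 (false positive rate = 1 - specificity)

Step 1: Find P(+)
P(+) = P(+|D)P(D) + P(+|¬D)P(¬D)
     = 0.8600 × 0.0593 + 0.1186 × 0.9407
     = 0.05099800 + 0.11156702
     = 0.16256502

Step 2: Apply Bayes' theorem for P(D|+)
P(D|+) = P(+|D)P(D) / P(+)
       = 0.05099800 / 0.16256502
       = 0.3137


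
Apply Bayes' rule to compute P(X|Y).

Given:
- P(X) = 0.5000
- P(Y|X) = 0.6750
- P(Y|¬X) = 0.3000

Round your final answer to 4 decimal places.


Bayes' theorem: P(X|Y) = P(Y|X) × P(X) / P(Y)

Step 1: Calculate P(Y) using law of total probability
P(Y) = P(Y|X)P(X) + P(Y|¬X)P(¬X)
     = 0.6750 × 0.5000 + 0.3000 × 0.5000
     = 0.33750000 + 0.15000000
     = 0.48750000

Step 2: Apply Bayes' theorem
P(X|Y) = P(Y|X) × P(X) / P(Y)
       = 0.33750000 / 0.48750000
       = 0.6923


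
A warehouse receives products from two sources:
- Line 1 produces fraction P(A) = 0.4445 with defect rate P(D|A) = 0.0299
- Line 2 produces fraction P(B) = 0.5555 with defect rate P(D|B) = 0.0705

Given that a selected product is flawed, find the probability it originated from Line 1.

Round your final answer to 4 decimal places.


Let A = from Line 1, D = flawed

Given:
- P(A) = 0.4445, P(B) = 0.5555
- P(D|A) = 0.0299, P(D|B) = 0.0705

Step 1: Find P(D)
P(D) = P(D|A)P(A) + P(D|B)P(B)
     = 0.0299 × 0.4445 + 0.0705 × 0.5555
     = 0.01329055 + 0.03916275
     = 0.05245330

Step 2: Apply Bayes' theorem
P(A|D) = P(D|A)P(A) / P(D)
       = 0.01329055 / 0.05245330
       = 0.2534


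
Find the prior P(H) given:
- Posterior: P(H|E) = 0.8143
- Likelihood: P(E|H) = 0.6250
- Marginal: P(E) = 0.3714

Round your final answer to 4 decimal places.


From Bayes' theorem: P(H|E) = P(E|H) × P(H) / P(E)

Rearranging for P(H):
P(H) = P(H|E) × P(E) / P(E|H)
     = 0.8143 × 0.3714 / 0.6250
     = 0.30243102 / 0.6250
     = 0.4839


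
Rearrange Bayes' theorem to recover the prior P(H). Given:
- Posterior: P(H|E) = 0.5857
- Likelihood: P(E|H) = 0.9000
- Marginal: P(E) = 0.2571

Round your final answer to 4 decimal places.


From Bayes' theorem: P(H|E) = P(E|H) × P(H) / P(E)

Rearranging for P(H):
P(H) = P(H|E) × P(E) / P(E|H)
     = 0.5857 × 0.2571 / 0.9000
     = 0.15058347 / 0.9000
     = 0.1673


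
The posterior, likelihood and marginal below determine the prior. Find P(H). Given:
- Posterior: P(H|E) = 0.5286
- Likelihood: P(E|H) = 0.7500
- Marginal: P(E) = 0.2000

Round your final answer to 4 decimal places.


From Bayes' theorem: P(H|E) = P(E|H) × P(H) / P(E)

Rearranging for P(H):
P(H) = P(H|E) × P(E) / P(E|H)
     = 0.5286 × 0.2000 / 0.7500
     = 0.10572000 / 0.7500
     = 0.1410


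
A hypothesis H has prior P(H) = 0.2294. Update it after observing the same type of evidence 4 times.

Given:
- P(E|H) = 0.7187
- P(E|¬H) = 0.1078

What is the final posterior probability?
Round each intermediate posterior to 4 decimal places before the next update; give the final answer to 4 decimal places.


Sequential Bayesian updating:

Initial prior: P(H) = 0.2294

Update 1:
  P(E) = 0.7187 × 0.2294 + 0.1078 × 0.7706 = 0.16486978 + 0.08307068 = 0.24794046
  P(H|E) = 0.16486978 / 0.24794046 = 0.6650

Update 2:
  P(E) = 0.7187 × 0.6650 + 0.1078 × 0.3350 = 0.47793550 + 0.03611300 = 0.51404850
  P(H|E) = 0.47793550 / 0.51404850 = 0.9297

Update 3:
  P(E) = 0.7187 × 0.9297 + 0.1078 × 0.0703 = 0.66817539 + 0.00757834 = 0.67575373
  P(H|E) = 0.66817539 / 0.67575373 = 0.9888

Update 4:
  P(E) = 0.7187 × 0.9888 + 0.1078 × 0.0112 = 0.71065056 + 0.00120736 = 0.71185792
  P(H|E) = 0.71065056 / 0.71185792 = 0.9983

Final posterior: 0.9983


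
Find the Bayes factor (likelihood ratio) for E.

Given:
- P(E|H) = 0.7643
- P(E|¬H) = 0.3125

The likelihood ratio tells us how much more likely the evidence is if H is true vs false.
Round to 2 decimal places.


Likelihood Ratio (LR) = P(E|H) / P(E|¬H)

LR = 0.7643 / 0.3125
   = 2.45

The evidence is 2.45 times more likely if H is true than if H is false.
Because LR exceeds 1, E is evidence for H.


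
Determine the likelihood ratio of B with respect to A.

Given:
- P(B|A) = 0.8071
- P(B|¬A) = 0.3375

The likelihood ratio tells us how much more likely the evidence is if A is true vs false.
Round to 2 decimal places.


Likelihood Ratio (LR) = P(B|A) / P(B|¬A)

LR = 0.8071 / 0.3375
   = 2.39

The evidence is 2.39 times more likely if A is true than if A is false.
LR > 1, so observing B raises the odds in favor of A.


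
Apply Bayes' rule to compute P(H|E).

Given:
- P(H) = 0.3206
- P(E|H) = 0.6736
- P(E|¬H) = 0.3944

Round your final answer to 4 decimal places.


Bayes' theorem: P(H|E) = P(E|H) × P(H) / P(E)

Step 1: Calculate P(E) using law of total probability
P(E) = P(E|H)P(H) + P(E|¬H)P(¬H)
     = 0.6736 × 0.3206 + 0.3944 × 0.6794
     = 0.21595616 + 0.26795536
     = 0.48391152

Step 2: Apply Bayes' theorem
P(H|E) = P(E|H) × P(H) / P(E)
       = 0.21595616 / 0.48391152
       = 0.4463


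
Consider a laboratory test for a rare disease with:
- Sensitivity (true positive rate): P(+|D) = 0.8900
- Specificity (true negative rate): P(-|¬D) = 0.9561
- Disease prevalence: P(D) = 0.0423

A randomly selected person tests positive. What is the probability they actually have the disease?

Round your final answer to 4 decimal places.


Let D = has disease, + = positive test

Given:
- P(D) = 0.0423 (prevalence)
- P(+|D) = 0.8900 (sensitivity)
- P(-|¬D) = 0.9561 (specificity)
- P(+|¬D) = 0.0439 (false positive rate = 1 - specificity)

Step 1: Find P(+)
P(+) = P(+|D)P(D) + P(+|¬D)P(¬D)
     = 0.8900 × 0.0423 + 0.0439 × 0.9577
     = 0.03764700 + 0.04204303
     = 0.07969003

Step 2: Apply Bayes' theorem for P(D|+)
P(D|+) = P(+|D)P(D) / P(+)
       = 0.03764700 / 0.07969003
       = 0.4724


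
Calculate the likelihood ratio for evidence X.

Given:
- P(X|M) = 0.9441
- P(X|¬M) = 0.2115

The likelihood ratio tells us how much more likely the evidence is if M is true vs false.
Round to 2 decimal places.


Likelihood Ratio (LR) = P(X|M) / P(X|¬M)

LR = 0.9441 / 0.2115
   = 4.46

The evidence is 4.46 times more likely if M is true than if M is false.
Because LR exceeds 1, X is evidence for M.


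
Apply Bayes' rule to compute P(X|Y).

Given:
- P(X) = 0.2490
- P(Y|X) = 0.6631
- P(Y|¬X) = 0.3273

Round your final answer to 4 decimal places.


Bayes' theorem: P(X|Y) = P(Y|X) × P(X) / P(Y)

Step 1: Calculate P(Y) using law of total probability
P(Y) = P(Y|X)P(X) + P(Y|¬X)P(¬X)
     = 0.6631 × 0.2490 + 0.3273 × 0.7510
     = 0.16511190 + 0.24580230
     = 0.41091420

Step 2: Apply Bayes' theorem
P(X|Y) = P(Y|X) × P(X) / P(Y)
       = 0.16511190 / 0.41091420
       = 0.4018


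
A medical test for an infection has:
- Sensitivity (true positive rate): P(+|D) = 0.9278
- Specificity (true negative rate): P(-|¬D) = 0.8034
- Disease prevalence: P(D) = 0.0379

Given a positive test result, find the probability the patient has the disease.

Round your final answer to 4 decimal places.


Let D = has disease, + = positive test

Given:
- P(D) = 0.0379 (prevalence)
- P(+|D) = 0.9278 (sensitivity)
- P(-|¬D) = 0.8034 (specificity)
- P(+|¬D) = 0.1966 (false positive rate = 1 - specificity)

Step 1: Find P(+)
P(+) = P(+|D)P(D) + P(+|¬D)P(¬D)
     = 0.9278 × 0.0379 + 0.1966 × 0.9621
     = 0.03516362 + 0.18914886
     = 0.22431248

Step 2: Apply Bayes' theorem for P(D|+)
P(D|+) = P(+|D)P(D) / P(+)
       = 0.03516362 / 0.22431248
       = 0.1568


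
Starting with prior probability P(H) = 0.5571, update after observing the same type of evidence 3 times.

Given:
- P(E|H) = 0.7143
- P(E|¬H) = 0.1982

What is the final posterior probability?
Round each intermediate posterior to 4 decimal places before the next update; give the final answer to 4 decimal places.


Sequential Bayesian updating:

Initial prior: P(H) = 0.5571

Update 1:
  P(E) = 0.7143 × 0.5571 + 0.1982 × 0.4429 = 0.39793653 + 0.08778278 = 0.48571931
  P(H|E) = 0.39793653 / 0.48571931 = 0.8193

Update 2:
  P(E) = 0.7143 × 0.8193 + 0.1982 × 0.1807 = 0.58522599 + 0.03581474 = 0.62104073
  P(H|E) = 0.58522599 / 0.62104073 = 0.9423

Update 3:
  P(E) = 0.7143 × 0.9423 + 0.1982 × 0.0577 = 0.67308489 + 0.01143614 = 0.68452103
  P(H|E) = 0.67308489 / 0.68452103 = 0.9833

Final posterior: 0.9833


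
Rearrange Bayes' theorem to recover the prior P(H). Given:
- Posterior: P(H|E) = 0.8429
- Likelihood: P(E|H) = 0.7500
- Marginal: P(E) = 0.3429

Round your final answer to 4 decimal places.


From Bayes' theorem: P(H|E) = P(E|H) × P(H) / P(E)

Rearranging for P(H):
P(H) = P(H|E) × P(E) / P(E|H)
     = 0.8429 × 0.3429 / 0.7500
     = 0.28903041 / 0.7500
     = 0.3854


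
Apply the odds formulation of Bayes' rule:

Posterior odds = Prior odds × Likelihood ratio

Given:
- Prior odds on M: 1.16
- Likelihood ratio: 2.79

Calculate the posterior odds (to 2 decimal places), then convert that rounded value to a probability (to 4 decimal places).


Step 1: Calculate posterior odds
Posterior odds = Prior odds × LR
               = 1.16 × 2.79
               = 3.24

Step 2: Convert to probability
P(M|E) = Posterior odds / (1 + Posterior odds)
       = 3.24 / (1 + 3.24)
       = 3.24 / 4.24
       = 0.7642

The evidence increased P(M) from 0.5370 to 0.7642.


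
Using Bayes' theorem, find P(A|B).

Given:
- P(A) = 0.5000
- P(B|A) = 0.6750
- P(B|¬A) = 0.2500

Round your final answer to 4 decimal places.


Bayes' theorem: P(A|B) = P(B|A) × P(A) / P(B)

Step 1: Calculate P(B) using law of total probability
P(B) = P(B|A)P(A) + P(B|¬A)P(¬A)
     = 0.6750 × 0.5000 + 0.2500 × 0.5000
     = 0.33750000 + 0.12500000
     = 0.46250000

Step 2: Apply Bayes' theorem
P(A|B) = P(B|A) × P(A) / P(B)
       = 0.33750000 / 0.46250000
       = 0.7297


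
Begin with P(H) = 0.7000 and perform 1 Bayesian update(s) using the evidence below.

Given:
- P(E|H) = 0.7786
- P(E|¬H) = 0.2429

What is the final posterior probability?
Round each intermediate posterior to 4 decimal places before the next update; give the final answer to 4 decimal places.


Sequential Bayesian updating:

Initial prior: P(H) = 0.7000

Update 1:
  P(E) = 0.7786 × 0.7000 + 0.2429 × 0.3000 = 0.54502000 + 0.07287000 = 0.61789000
  P(H|E) = 0.54502000 / 0.61789000 = 0.8821

Final posterior: 0.8821


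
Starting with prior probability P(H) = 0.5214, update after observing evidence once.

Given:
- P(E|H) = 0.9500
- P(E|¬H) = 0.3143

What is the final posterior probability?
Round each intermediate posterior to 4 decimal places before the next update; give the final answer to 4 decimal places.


Sequential Bayesian updating:

Initial prior: P(H) = 0.5214

Update 1:
  P(E) = 0.9500 × 0.5214 + 0.3143 × 0.4786 = 0.49533000 + 0.15042398 = 0.64575398
  P(H|E) = 0.49533000 / 0.64575398 = 0.7671

Final posterior: 0.7671


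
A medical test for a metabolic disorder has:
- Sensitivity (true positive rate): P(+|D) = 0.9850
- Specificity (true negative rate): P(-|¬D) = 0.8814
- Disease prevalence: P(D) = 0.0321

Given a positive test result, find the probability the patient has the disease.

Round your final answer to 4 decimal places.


Let D = has disease, + = positive test

Given:
- P(D) = 0.0321 (prevalence)
- P(+|D) = 0.9850 (sensitivity)
- P(-|¬D) = 0.8814 (specificity)
- P(+|¬D) = 0.1186 (false positive rate = 1 - specificity)

Step 1: Find P(+)
P(+) = P(+|D)P(D) + P(+|¬D)P(¬D)
     = 0.9850 × 0.0321 + 0.1186 × 0.9679
     = 0.03161850 + 0.11479294
     = 0.14641144

Step 2: Apply Bayes' theorem for P(D|+)
P(D|+) = P(+|D)P(D) / P(+)
       = 0.03161850 / 0.14641144
       = 0.2160


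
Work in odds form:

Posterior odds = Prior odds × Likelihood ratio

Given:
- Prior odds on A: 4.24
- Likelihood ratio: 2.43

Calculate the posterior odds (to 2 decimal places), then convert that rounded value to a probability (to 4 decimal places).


Step 1: Calculate posterior odds
Posterior odds = Prior odds × LR
               = 4.24 × 2.43
               = 10.30

Step 2: Convert to probability
P(A|E) = Posterior odds / (1 + Posterior odds)
       = 10.30 / (1 + 10.30)
       = 10.30 / 11.30
       = 0.9115

The evidence increased P(A) from 0.8092 to 0.9115.


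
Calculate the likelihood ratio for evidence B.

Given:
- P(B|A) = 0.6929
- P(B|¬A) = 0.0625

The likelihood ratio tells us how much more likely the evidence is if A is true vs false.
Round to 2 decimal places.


Likelihood Ratio (LR) = P(B|A) / P(B|¬A)

LR = 0.6929 / 0.0625
   = 11.09

The evidence is 11.09 times more likely if A is true than if A is false.
LR > 1, so observing B raises the odds in favor of A.


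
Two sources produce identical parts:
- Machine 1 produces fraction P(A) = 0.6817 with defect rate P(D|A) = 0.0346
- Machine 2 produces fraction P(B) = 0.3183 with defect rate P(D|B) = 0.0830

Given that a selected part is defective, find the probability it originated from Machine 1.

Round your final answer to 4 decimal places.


Let A = from Machine 1, D = defective

Given:
- P(A) = 0.6817, P(B) = 0.3183
- P(D|A) = 0.0346, P(D|B) = 0.0830

Step 1: Find P(D)
P(D) = P(D|A)P(A) + P(D|B)P(B)
     = 0.0346 × 0.6817 + 0.0830 × 0.3183
     = 0.02358682 + 0.02641890
     = 0.05000572

Step 2: Apply Bayes' theorem
P(A|D) = P(D|A)P(A) / P(D)
       = 0.02358682 / 0.05000572
       = 0.4717


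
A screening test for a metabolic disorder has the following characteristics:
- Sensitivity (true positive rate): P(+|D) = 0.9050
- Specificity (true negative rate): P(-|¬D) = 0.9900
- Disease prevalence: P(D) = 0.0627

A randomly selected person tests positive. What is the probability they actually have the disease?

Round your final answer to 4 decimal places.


Let D = has disease, + = positive test

Given:
- P(D) = 0.0627 (prevalence)
- P(+|D) = 0.9050 (sensitivity)
- P(-|¬D) = 0.9900 (specificity)
- P(+|¬D) = 0.0100 (false positive rate = 1 - specificity)

Step 1: Find P(+)
P(+) = P(+|D)P(D) + P(+|¬D)P(¬D)
     = 0.9050 × 0.0627 + 0.0100 × 0.9373
     = 0.05674350 + 0.00937300
     = 0.06611650

Step 2: Apply Bayes' theorem for P(D|+)
P(D|+) = P(+|D)P(D) / P(+)
       = 0.05674350 / 0.06611650
       = 0.8582


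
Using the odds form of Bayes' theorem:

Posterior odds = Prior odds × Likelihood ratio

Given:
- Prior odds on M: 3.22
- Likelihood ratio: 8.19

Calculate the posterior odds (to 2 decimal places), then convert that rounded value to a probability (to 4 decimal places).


Step 1: Calculate posterior odds
Posterior odds = Prior odds × LR
               = 3.22 × 8.19
               = 26.37

Step 2: Convert to probability
P(M|E) = Posterior odds / (1 + Posterior odds)
       = 26.37 / (1 + 26.37)
       = 26.37 / 27.37
       = 0.9635

The evidence increased P(M) from 0.7630 to 0.9635.


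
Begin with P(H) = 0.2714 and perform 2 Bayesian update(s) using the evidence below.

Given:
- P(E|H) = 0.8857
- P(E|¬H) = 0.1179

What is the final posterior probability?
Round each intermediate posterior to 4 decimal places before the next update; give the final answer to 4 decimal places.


Sequential Bayesian updating:

Initial prior: P(H) = 0.2714

Update 1:
  P(E) = 0.8857 × 0.2714 + 0.1179 × 0.7286 = 0.24037898 + 0.08590194 = 0.32628092
  P(H|E) = 0.24037898 / 0.32628092 = 0.7367

Update 2:
  P(E) = 0.8857 × 0.7367 + 0.1179 × 0.2633 = 0.65249519 + 0.03104307 = 0.68353826
  P(H|E) = 0.65249519 / 0.68353826 = 0.9546

Final posterior: 0.9546


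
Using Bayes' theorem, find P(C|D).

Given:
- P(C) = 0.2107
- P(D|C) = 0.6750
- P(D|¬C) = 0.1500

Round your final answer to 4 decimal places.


Bayes' theorem: P(C|D) = P(D|C) × P(C) / P(D)

Step 1: Calculate P(D) using law of total probability
P(D) = P(D|C)P(C) + P(D|¬C)P(¬C)
     = 0.6750 × 0.2107 + 0.1500 × 0.7893
     = 0.14222250 + 0.11839500
     = 0.26061750

Step 2: Apply Bayes' theorem
P(C|D) = P(D|C) × P(C) / P(D)
       = 0.14222250 / 0.26061750
       = 0.5457


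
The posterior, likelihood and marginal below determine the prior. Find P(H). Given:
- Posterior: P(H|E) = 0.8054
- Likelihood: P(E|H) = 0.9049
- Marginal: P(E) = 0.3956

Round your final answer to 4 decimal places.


From Bayes' theorem: P(H|E) = P(E|H) × P(H) / P(E)

Rearranging for P(H):
P(H) = P(H|E) × P(E) / P(E|H)
     = 0.8054 × 0.3956 / 0.9049
     = 0.31861624 / 0.9049
     = 0.3521


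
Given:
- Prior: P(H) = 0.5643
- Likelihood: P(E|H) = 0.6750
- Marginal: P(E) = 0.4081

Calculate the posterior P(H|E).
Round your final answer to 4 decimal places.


Using Bayes' theorem:

P(H|E) = P(E|H) × P(H) / P(E)
       = 0.6750 × 0.5643 / 0.4081
       = 0.38090250 / 0.4081
       = 0.9334

The evidence strengthens our belief in H.
Prior: 0.5643 → Posterior: 0.9334


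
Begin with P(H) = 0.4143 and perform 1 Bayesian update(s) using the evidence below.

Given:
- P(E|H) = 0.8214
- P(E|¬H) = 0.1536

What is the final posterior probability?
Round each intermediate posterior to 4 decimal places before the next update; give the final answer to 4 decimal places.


Sequential Bayesian updating:

Initial prior: P(H) = 0.4143

Update 1:
  P(E) = 0.8214 × 0.4143 + 0.1536 × 0.5857 = 0.34030602 + 0.08996352 = 0.43026954
  P(H|E) = 0.34030602 / 0.43026954 = 0.7909

Final posterior: 0.7909


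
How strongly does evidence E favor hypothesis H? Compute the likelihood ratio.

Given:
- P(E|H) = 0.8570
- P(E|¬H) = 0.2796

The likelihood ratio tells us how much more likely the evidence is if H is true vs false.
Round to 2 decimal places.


Likelihood Ratio (LR) = P(E|H) / P(E|¬H)

LR = 0.8570 / 0.2796
   = 3.07

The evidence is 3.07 times more likely if H is true than if H is false.
Because LR exceeds 1, E is evidence for H.


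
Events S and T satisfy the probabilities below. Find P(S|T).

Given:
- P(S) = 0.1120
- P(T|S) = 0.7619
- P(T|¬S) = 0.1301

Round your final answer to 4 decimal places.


Bayes' theorem: P(S|T) = P(T|S) × P(S) / P(T)

Step 1: Calculate P(T) using law of total probability
P(T) = P(T|S)P(S) + P(T|¬S)P(¬S)
     = 0.7619 × 0.1120 + 0.1301 × 0.8880
     = 0.08533280 + 0.11552880
     = 0.20086160

Step 2: Apply Bayes' theorem
P(S|T) = P(T|S) × P(S) / P(T)
       = 0.08533280 / 0.20086160
       = 0.4248


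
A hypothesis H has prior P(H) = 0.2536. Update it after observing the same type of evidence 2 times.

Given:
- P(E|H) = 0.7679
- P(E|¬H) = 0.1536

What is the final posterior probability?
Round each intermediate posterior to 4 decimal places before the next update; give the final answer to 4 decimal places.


Sequential Bayesian updating:

Initial prior: P(H) = 0.2536

Update 1:
  P(E) = 0.7679 × 0.2536 + 0.1536 × 0.7464 = 0.19473944 + 0.11464704 = 0.30938648
  P(H|E) = 0.19473944 / 0.30938648 = 0.6294

Update 2:
  P(E) = 0.7679 × 0.6294 + 0.1536 × 0.3706 = 0.48331626 + 0.05692416 = 0.54024042
  P(H|E) = 0.48331626 / 0.54024042 = 0.8946

Final posterior: 0.8946


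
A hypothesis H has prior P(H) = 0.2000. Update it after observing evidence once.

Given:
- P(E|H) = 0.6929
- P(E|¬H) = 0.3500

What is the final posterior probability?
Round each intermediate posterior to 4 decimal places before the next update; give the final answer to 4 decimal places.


Sequential Bayesian updating:

Initial prior: P(H) = 0.2000

Update 1:
  P(E) = 0.6929 × 0.2000 + 0.3500 × 0.8000 = 0.13858000 + 0.28000000 = 0.41858000
  P(H|E) = 0.13858000 / 0.41858000 = 0.3311

Final posterior: 0.3311


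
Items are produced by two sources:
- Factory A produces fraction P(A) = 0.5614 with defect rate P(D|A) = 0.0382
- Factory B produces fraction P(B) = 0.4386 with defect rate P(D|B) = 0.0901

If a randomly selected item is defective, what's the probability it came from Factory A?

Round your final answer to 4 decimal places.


Let A = from Factory A, D = defective

Given:
- P(A) = 0.5614, P(B) = 0.4386
- P(D|A) = 0.0382, P(D|B) = 0.0901

Step 1: Find P(D)
P(D) = P(D|A)P(A) + P(D|B)P(B)
     = 0.0382 × 0.5614 + 0.0901 × 0.4386
     = 0.02144548 + 0.03951786
     = 0.06096334

Step 2: Apply Bayes' theorem
P(A|D) = P(D|A)P(A) / P(D)
       = 0.02144548 / 0.06096334
       = 0.3518


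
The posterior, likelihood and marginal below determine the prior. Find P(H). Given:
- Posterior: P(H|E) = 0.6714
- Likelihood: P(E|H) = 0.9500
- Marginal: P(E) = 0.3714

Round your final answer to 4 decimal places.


From Bayes' theorem: P(H|E) = P(E|H) × P(H) / P(E)

Rearranging for P(H):
P(H) = P(H|E) × P(E) / P(E|H)
     = 0.6714 × 0.3714 / 0.9500
     = 0.24935796 / 0.9500
     = 0.2625


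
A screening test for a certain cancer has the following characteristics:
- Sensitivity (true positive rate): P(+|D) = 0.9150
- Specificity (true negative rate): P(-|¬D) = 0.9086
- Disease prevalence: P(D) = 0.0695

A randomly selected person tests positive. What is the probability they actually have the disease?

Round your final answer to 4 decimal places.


Let D = has disease, + = positive test

Given:
- P(D) = 0.0695 (prevalence)
- P(+|D) = 0.9150 (sensitivity)
- P(-|¬D) = 0.9086 (specificity)
- P(+|¬D) = 0.0914 (false positive rate = 1 - specificity)

Step 1: Find P(+)
P(+) = P(+|D)P(D) + P(+|¬D)P(¬D)
     = 0.9150 × 0.0695 + 0.0914 × 0.9305
     = 0.06359250 + 0.08504770
     = 0.14864020

Step 2: Apply Bayes' theorem for P(D|+)
P(D|+) = P(+|D)P(D) / P(+)
       = 0.06359250 / 0.14864020
       = 0.4278


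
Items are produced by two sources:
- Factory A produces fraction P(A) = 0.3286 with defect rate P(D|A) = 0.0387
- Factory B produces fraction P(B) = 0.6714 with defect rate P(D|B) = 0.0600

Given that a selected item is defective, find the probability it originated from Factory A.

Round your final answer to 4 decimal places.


Let A = from Factory A, D = defective

Given:
- P(A) = 0.3286, P(B) = 0.6714
- P(D|A) = 0.0387, P(D|B) = 0.0600

Step 1: Find P(D)
P(D) = P(D|A)P(A) + P(D|B)P(B)
     = 0.0387 × 0.3286 + 0.0600 × 0.6714
     = 0.01271682 + 0.04028400
     = 0.05300082

Step 2: Apply Bayes' theorem
P(A|D) = P(D|A)P(A) / P(D)
       = 0.01271682 / 0.05300082
       = 0.2399


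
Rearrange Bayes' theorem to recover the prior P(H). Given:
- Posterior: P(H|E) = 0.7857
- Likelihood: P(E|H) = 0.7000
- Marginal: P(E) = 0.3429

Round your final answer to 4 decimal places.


From Bayes' theorem: P(H|E) = P(E|H) × P(H) / P(E)

Rearranging for P(H):
P(H) = P(H|E) × P(E) / P(E|H)
     = 0.7857 × 0.3429 / 0.7000
     = 0.26941653 / 0.7000
     = 0.3849


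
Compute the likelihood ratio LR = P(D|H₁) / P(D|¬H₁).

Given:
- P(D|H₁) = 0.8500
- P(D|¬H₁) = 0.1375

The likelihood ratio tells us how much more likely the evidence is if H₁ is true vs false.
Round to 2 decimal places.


Likelihood Ratio (LR) = P(D|H₁) / P(D|¬H₁)

LR = 0.8500 / 0.1375
   = 6.18

The evidence is 6.18 times more likely if H₁ is true than if H₁ is false.
Because LR exceeds 1, D is evidence for H₁.


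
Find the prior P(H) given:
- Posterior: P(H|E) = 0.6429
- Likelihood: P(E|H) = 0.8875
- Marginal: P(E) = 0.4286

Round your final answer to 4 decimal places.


From Bayes' theorem: P(H|E) = P(E|H) × P(H) / P(E)

Rearranging for P(H):
P(H) = P(H|E) × P(E) / P(E|H)
     = 0.6429 × 0.4286 / 0.8875
     = 0.27554694 / 0.8875
     = 0.3105


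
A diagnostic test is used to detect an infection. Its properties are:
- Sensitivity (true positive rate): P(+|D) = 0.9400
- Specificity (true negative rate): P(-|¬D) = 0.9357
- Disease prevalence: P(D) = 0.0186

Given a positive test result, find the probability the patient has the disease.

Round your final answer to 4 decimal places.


Let D = has disease, + = positive test

Given:
- P(D) = 0.0186 (prevalence)
- P(+|D) = 0.9400 (sensitivity)
- P(-|¬D) = 0.9357 (specificity)
- P(+|¬D) = 0.0643 (false positive rate = 1 - specificity)

Step 1: Find P(+)
P(+) = P(+|D)P(D) + P(+|¬D)P(¬D)
     = 0.9400 × 0.0186 + 0.0643 × 0.9814
     = 0.01748400 + 0.06310402
     = 0.08058802

Step 2: Apply Bayes' theorem for P(D|+)
P(D|+) = P(+|D)P(D) / P(+)
       = 0.01748400 / 0.08058802
       = 0.2170


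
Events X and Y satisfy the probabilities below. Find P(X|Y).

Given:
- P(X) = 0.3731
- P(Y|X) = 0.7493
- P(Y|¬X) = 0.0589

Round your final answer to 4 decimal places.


Bayes' theorem: P(X|Y) = P(Y|X) × P(X) / P(Y)

Step 1: Calculate P(Y) using law of total probability
P(Y) = P(Y|X)P(X) + P(Y|¬X)P(¬X)
     = 0.7493 × 0.3731 + 0.0589 × 0.6269
     = 0.27956383 + 0.03692441
     = 0.31648824

Step 2: Apply Bayes' theorem
P(X|Y) = P(Y|X) × P(X) / P(Y)
       = 0.27956383 / 0.31648824
       = 0.8833


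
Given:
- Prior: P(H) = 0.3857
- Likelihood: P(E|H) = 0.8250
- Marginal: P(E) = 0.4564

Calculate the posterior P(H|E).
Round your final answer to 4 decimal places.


Using Bayes' theorem:

P(H|E) = P(E|H) × P(H) / P(E)
       = 0.8250 × 0.3857 / 0.4564
       = 0.31820250 / 0.4564
       = 0.6972

The evidence strengthens our belief in H.
Prior: 0.3857 → Posterior: 0.6972


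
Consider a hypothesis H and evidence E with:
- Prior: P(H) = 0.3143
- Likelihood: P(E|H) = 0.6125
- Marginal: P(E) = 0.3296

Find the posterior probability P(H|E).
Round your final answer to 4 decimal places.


Using Bayes' theorem:

P(H|E) = P(E|H) × P(H) / P(E)
       = 0.6125 × 0.3143 / 0.3296
       = 0.19250875 / 0.3296
       = 0.5841

The evidence strengthens our belief in H.
Prior: 0.3143 → Posterior: 0.5841


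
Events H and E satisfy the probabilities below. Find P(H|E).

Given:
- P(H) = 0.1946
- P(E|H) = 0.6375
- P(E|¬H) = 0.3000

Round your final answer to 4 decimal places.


Bayes' theorem: P(H|E) = P(E|H) × P(H) / P(E)

Step 1: Calculate P(E) using law of total probability
P(E) = P(E|H)P(H) + P(E|¬H)P(¬H)
     = 0.6375 × 0.1946 + 0.3000 × 0.8054
     = 0.12405750 + 0.24162000
     = 0.36567750

Step 2: Apply Bayes' theorem
P(H|E) = P(E|H) × P(H) / P(E)
       = 0.12405750 / 0.36567750
       = 0.3393


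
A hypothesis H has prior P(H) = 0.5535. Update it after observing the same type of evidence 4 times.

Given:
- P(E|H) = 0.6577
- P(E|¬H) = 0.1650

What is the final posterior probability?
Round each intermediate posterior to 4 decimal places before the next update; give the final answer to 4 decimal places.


Sequential Bayesian updating:

Initial prior: P(H) = 0.5535

Update 1:
  P(E) = 0.6577 × 0.5535 + 0.1650 × 0.4465 = 0.36403695 + 0.07367250 = 0.43770945
  P(H|E) = 0.36403695 / 0.43770945 = 0.8317

Update 2:
  P(E) = 0.6577 × 0.8317 + 0.1650 × 0.1683 = 0.54700909 + 0.02776950 = 0.57477859
  P(H|E) = 0.54700909 / 0.57477859 = 0.9517

Update 3:
  P(E) = 0.6577 × 0.9517 + 0.1650 × 0.0483 = 0.62593309 + 0.00796950 = 0.63390259
  P(H|E) = 0.62593309 / 0.63390259 = 0.9874

Update 4:
  P(E) = 0.6577 × 0.9874 + 0.1650 × 0.0126 = 0.64941298 + 0.00207900 = 0.65149198
  P(H|E) = 0.64941298 / 0.65149198 = 0.9968

Final posterior: 0.9968


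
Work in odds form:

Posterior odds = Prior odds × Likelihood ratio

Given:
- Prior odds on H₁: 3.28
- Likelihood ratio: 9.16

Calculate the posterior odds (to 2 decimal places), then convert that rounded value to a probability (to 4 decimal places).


Step 1: Calculate posterior odds
Posterior odds = Prior odds × LR
               = 3.28 × 9.16
               = 30.04

Step 2: Convert to probability
P(H₁|E) = Posterior odds / (1 + Posterior odds)
       = 30.04 / (1 + 30.04)
       = 30.04 / 31.04
       = 0.9678

The evidence increased P(H₁) from 0.7664 to 0.9678.


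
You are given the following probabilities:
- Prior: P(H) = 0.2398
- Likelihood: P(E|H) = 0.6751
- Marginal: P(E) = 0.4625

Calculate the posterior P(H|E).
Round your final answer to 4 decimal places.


Using Bayes' theorem:

P(H|E) = P(E|H) × P(H) / P(E)
       = 0.6751 × 0.2398 / 0.4625
       = 0.16188898 / 0.4625
       = 0.3500

The evidence strengthens our belief in H.
Prior: 0.2398 → Posterior: 0.3500


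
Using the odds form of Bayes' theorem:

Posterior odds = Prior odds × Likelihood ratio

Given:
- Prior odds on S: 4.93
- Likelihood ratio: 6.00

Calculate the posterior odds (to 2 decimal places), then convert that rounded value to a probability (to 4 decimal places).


Step 1: Calculate posterior odds
Posterior odds = Prior odds × LR
               = 4.93 × 6.00
               = 29.58

Step 2: Convert to probability
P(S|E) = Posterior odds / (1 + Posterior odds)
       = 29.58 / (1 + 29.58)
       = 29.58 / 30.58
       = 0.9673

The evidence increased P(S) from 0.8314 to 0.9673.


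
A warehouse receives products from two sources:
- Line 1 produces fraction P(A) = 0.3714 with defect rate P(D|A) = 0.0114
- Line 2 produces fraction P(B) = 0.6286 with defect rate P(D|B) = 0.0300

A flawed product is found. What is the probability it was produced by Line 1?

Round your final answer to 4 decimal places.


Let A = from Line 1, D = flawed

Given:
- P(A) = 0.3714, P(B) = 0.6286
- P(D|A) = 0.0114, P(D|B) = 0.0300

Step 1: Find P(D)
P(D) = P(D|A)P(A) + P(D|B)P(B)
     = 0.0114 × 0.3714 + 0.0300 × 0.6286
     = 0.00423396 + 0.01885800
     = 0.02309196

Step 2: Apply Bayes' theorem
P(A|D) = P(D|A)P(A) / P(D)
       = 0.00423396 / 0.02309196
       = 0.1834


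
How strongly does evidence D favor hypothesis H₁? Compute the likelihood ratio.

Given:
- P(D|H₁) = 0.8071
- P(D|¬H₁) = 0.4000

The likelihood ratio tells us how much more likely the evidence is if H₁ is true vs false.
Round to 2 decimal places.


Likelihood Ratio (LR) = P(D|H₁) / P(D|¬H₁)

LR = 0.8071 / 0.4000
   = 2.02

The evidence is 2.02 times more likely if H₁ is true than if H₁ is false.
Since LR > 1, the evidence supports H₁ over ¬H₁.


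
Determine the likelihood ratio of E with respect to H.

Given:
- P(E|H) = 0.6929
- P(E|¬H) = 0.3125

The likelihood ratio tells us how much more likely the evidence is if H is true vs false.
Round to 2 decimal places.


Likelihood Ratio (LR) = P(E|H) / P(E|¬H)

LR = 0.6929 / 0.3125
   = 2.22

The evidence is 2.22 times more likely if H is true than if H is false.
Because LR exceeds 1, E is evidence for H.


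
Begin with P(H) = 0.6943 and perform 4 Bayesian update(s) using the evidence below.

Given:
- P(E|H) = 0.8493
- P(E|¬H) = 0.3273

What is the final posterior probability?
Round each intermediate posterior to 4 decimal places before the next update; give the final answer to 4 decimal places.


Sequential Bayesian updating:

Initial prior: P(H) = 0.6943

Update 1:
  P(E) = 0.8493 × 0.6943 + 0.3273 × 0.3057 = 0.58966899 + 0.10005561 = 0.68972460
  P(H|E) = 0.58966899 / 0.68972460 = 0.8549

Update 2:
  P(E) = 0.8493 × 0.8549 + 0.3273 × 0.1451 = 0.72606657 + 0.04749123 = 0.77355780
  P(H|E) = 0.72606657 / 0.77355780 = 0.9386

Update 3:
  P(E) = 0.8493 × 0.9386 + 0.3273 × 0.0614 = 0.79715298 + 0.02009622 = 0.81724920
  P(H|E) = 0.79715298 / 0.81724920 = 0.9754

Update 4:
  P(E) = 0.8493 × 0.9754 + 0.3273 × 0.0246 = 0.82840722 + 0.00805158 = 0.83645880
  P(H|E) = 0.82840722 / 0.83645880 = 0.9904

Final posterior: 0.9904


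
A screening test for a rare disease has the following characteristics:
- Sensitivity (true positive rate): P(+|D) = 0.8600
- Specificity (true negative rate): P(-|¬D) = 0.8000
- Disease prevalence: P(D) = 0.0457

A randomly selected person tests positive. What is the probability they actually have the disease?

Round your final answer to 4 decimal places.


Let D = has disease, + = positive test

Given:
- P(D) = 0.0457 (prevalence)
- P(+|D) = 0.8600 (sensitivity)
- P(-|¬D) = 0.8000 (specificity)
- P(+|¬D) = 0.2000 (false positive rate = 1 - specificity)

Step 1: Find P(+)
P(+) = P(+|D)P(D) + P(+|¬D)P(¬D)
     = 0.8600 × 0.0457 + 0.2000 × 0.9543
     = 0.03930200 + 0.19086000
     = 0.23016200

Step 2: Apply Bayes' theorem for P(D|+)
P(D|+) = P(+|D)P(D) / P(+)
       = 0.03930200 / 0.23016200
       = 0.1708


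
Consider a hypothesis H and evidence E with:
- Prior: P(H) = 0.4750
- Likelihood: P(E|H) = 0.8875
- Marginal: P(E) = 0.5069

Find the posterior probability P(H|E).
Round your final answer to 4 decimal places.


Using Bayes' theorem:

P(H|E) = P(E|H) × P(H) / P(E)
       = 0.8875 × 0.4750 / 0.5069
       = 0.42156250 / 0.5069
       = 0.8316

The evidence strengthens our belief in H.
Prior: 0.4750 → Posterior: 0.8316


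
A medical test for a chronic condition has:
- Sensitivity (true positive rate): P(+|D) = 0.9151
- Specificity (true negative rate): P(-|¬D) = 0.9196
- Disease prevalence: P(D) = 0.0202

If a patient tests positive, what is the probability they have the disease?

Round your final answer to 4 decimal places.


Let D = has disease, + = positive test

Given:
- P(D) = 0.0202 (prevalence)
- P(+|D) = 0.9151 (sensitivity)
- P(-|¬D) = 0.9196 (specificity)
- P(+|¬D) = 0.0804 (false positive rate = 1 - specificity)

Step 1: Find P(+)
P(+) = P(+|D)P(D) + P(+|¬D)P(¬D)
     = 0.9151 × 0.0202 + 0.0804 × 0.9798
     = 0.01848502 + 0.07877592
     = 0.09726094

Step 2: Apply Bayes' theorem for P(D|+)
P(D|+) = P(+|D)P(D) / P(+)
       = 0.01848502 / 0.09726094
       = 0.1901
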